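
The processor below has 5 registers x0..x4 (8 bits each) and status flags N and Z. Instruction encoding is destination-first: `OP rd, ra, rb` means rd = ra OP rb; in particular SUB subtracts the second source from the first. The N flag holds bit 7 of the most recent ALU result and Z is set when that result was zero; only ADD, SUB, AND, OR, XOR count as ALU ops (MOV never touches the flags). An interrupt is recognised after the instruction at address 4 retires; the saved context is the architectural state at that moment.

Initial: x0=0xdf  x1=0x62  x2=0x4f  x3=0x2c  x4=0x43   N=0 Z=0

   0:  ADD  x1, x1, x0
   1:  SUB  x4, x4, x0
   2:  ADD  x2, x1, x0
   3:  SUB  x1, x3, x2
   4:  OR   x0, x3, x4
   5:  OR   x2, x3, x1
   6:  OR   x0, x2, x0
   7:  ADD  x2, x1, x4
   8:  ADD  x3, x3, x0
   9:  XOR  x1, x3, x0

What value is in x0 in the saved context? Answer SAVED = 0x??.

SAVED = 0x6c

after  0: x0=0xdf x1=0x41 x2=0x4f x3=0x2c x4=0x43  N=0 Z=0
after  1: x0=0xdf x1=0x41 x2=0x4f x3=0x2c x4=0x64  N=0 Z=0
after  2: x0=0xdf x1=0x41 x2=0x20 x3=0x2c x4=0x64  N=0 Z=0
after  3: x0=0xdf x1=0x0c x2=0x20 x3=0x2c x4=0x64  N=0 Z=0
after  4: x0=0x6c x1=0x0c x2=0x20 x3=0x2c x4=0x64  N=0 Z=0
-- IRQ taken; context saved, return-PC = 5 --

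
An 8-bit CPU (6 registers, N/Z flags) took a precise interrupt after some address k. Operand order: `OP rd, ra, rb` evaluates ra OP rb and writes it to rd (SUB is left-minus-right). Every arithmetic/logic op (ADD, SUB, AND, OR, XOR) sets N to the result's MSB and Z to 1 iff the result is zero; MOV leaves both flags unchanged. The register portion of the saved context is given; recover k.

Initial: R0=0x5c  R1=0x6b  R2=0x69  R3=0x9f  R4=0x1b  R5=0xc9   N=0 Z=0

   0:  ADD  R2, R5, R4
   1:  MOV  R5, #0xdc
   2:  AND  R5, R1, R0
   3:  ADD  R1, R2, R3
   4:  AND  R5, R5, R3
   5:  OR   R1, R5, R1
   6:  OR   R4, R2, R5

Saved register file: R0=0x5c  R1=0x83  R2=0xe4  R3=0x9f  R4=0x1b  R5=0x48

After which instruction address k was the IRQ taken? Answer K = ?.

after  0: R0=0x5c R1=0x6b R2=0xe4 R3=0x9f R4=0x1b R5=0xc9  N=1 Z=0
after  1: R0=0x5c R1=0x6b R2=0xe4 R3=0x9f R4=0x1b R5=0xdc  N=1 Z=0
after  2: R0=0x5c R1=0x6b R2=0xe4 R3=0x9f R4=0x1b R5=0x48  N=0 Z=0
after  3: R0=0x5c R1=0x83 R2=0xe4 R3=0x9f R4=0x1b R5=0x48  N=1 Z=0
-- IRQ taken; context saved, return-PC = 4 --

K = 3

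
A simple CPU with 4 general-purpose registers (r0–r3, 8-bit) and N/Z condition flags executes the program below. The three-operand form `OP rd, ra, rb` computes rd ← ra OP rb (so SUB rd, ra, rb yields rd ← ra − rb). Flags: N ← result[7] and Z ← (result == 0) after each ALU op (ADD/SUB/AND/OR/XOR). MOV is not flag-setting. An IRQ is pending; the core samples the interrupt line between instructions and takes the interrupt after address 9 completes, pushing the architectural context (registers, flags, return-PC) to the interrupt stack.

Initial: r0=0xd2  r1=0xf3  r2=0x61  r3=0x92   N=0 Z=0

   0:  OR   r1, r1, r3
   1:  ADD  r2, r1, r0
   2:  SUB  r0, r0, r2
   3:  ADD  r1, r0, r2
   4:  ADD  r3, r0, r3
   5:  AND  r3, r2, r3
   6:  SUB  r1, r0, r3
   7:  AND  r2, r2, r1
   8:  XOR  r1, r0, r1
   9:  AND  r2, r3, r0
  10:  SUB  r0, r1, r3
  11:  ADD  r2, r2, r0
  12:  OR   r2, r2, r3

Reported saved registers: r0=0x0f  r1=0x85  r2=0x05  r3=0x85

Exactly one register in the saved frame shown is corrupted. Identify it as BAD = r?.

after  0: r0=0xd2 r1=0xf3 r2=0x61 r3=0x92  N=1 Z=0
after  1: r0=0xd2 r1=0xf3 r2=0xc5 r3=0x92  N=1 Z=0
after  2: r0=0x0d r1=0xf3 r2=0xc5 r3=0x92  N=0 Z=0
after  3: r0=0x0d r1=0xd2 r2=0xc5 r3=0x92  N=1 Z=0
after  4: r0=0x0d r1=0xd2 r2=0xc5 r3=0x9f  N=1 Z=0
after  5: r0=0x0d r1=0xd2 r2=0xc5 r3=0x85  N=1 Z=0
after  6: r0=0x0d r1=0x88 r2=0xc5 r3=0x85  N=1 Z=0
after  7: r0=0x0d r1=0x88 r2=0x80 r3=0x85  N=1 Z=0
after  8: r0=0x0d r1=0x85 r2=0x80 r3=0x85  N=1 Z=0
after  9: r0=0x0d r1=0x85 r2=0x05 r3=0x85  N=0 Z=0
-- IRQ taken; context saved, return-PC = 10 --
mismatch: r0: reported 0x0f vs actual 0x0d

BAD = r0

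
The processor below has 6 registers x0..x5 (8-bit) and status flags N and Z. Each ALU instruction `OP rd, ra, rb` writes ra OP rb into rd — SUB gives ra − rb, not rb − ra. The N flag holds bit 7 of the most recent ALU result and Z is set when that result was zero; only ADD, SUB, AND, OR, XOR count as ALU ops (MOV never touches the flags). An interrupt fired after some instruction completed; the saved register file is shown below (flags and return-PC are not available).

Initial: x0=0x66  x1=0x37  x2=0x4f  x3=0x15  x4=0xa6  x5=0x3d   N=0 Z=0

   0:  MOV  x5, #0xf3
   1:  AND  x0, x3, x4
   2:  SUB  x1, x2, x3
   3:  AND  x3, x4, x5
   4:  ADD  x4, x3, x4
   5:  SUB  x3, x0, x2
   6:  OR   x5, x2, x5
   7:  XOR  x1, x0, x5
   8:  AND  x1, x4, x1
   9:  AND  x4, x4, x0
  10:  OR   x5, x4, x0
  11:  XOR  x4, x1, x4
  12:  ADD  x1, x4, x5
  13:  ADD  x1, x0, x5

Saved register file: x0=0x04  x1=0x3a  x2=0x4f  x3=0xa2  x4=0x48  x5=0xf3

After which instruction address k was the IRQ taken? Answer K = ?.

K = 4

after  0: x0=0x66 x1=0x37 x2=0x4f x3=0x15 x4=0xa6 x5=0xf3  N=0 Z=0
after  1: x0=0x04 x1=0x37 x2=0x4f x3=0x15 x4=0xa6 x5=0xf3  N=0 Z=0
after  2: x0=0x04 x1=0x3a x2=0x4f x3=0x15 x4=0xa6 x5=0xf3  N=0 Z=0
after  3: x0=0x04 x1=0x3a x2=0x4f x3=0xa2 x4=0xa6 x5=0xf3  N=1 Z=0
after  4: x0=0x04 x1=0x3a x2=0x4f x3=0xa2 x4=0x48 x5=0xf3  N=0 Z=0
-- IRQ taken; context saved, return-PC = 5 --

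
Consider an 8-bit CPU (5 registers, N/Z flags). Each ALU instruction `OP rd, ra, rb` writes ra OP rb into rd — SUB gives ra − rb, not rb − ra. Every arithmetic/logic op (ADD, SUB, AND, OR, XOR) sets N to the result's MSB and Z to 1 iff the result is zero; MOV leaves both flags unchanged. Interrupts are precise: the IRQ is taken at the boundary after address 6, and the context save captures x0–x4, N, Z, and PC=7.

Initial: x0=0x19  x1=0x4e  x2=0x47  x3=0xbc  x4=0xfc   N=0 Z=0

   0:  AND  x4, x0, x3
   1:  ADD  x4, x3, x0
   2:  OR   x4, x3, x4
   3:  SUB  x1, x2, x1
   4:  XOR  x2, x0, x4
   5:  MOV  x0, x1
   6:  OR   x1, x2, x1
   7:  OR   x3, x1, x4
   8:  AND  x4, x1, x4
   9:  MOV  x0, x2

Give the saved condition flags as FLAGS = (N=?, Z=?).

FLAGS = (N=1, Z=0)

after  0: x0=0x19 x1=0x4e x2=0x47 x3=0xbc x4=0x18  N=0 Z=0
after  1: x0=0x19 x1=0x4e x2=0x47 x3=0xbc x4=0xd5  N=1 Z=0
after  2: x0=0x19 x1=0x4e x2=0x47 x3=0xbc x4=0xfd  N=1 Z=0
after  3: x0=0x19 x1=0xf9 x2=0x47 x3=0xbc x4=0xfd  N=1 Z=0
after  4: x0=0x19 x1=0xf9 x2=0xe4 x3=0xbc x4=0xfd  N=1 Z=0
after  5: x0=0xf9 x1=0xf9 x2=0xe4 x3=0xbc x4=0xfd  N=1 Z=0
after  6: x0=0xf9 x1=0xfd x2=0xe4 x3=0xbc x4=0xfd  N=1 Z=0
-- IRQ taken; context saved, return-PC = 7 --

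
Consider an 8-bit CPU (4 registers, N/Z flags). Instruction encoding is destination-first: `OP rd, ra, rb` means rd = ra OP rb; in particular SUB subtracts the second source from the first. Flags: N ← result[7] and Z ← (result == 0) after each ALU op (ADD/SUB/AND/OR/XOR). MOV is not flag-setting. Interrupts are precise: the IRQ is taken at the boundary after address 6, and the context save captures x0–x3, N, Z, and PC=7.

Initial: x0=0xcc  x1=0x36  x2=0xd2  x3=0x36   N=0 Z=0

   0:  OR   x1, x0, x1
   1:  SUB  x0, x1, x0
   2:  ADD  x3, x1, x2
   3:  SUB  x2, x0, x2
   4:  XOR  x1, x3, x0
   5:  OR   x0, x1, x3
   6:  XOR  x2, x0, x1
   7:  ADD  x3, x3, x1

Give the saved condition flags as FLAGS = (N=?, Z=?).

after  0: x0=0xcc x1=0xfe x2=0xd2 x3=0x36  N=1 Z=0
after  1: x0=0x32 x1=0xfe x2=0xd2 x3=0x36  N=0 Z=0
after  2: x0=0x32 x1=0xfe x2=0xd2 x3=0xd0  N=1 Z=0
after  3: x0=0x32 x1=0xfe x2=0x60 x3=0xd0  N=0 Z=0
after  4: x0=0x32 x1=0xe2 x2=0x60 x3=0xd0  N=1 Z=0
after  5: x0=0xf2 x1=0xe2 x2=0x60 x3=0xd0  N=1 Z=0
after  6: x0=0xf2 x1=0xe2 x2=0x10 x3=0xd0  N=0 Z=0
-- IRQ taken; context saved, return-PC = 7 --

FLAGS = (N=0, Z=0)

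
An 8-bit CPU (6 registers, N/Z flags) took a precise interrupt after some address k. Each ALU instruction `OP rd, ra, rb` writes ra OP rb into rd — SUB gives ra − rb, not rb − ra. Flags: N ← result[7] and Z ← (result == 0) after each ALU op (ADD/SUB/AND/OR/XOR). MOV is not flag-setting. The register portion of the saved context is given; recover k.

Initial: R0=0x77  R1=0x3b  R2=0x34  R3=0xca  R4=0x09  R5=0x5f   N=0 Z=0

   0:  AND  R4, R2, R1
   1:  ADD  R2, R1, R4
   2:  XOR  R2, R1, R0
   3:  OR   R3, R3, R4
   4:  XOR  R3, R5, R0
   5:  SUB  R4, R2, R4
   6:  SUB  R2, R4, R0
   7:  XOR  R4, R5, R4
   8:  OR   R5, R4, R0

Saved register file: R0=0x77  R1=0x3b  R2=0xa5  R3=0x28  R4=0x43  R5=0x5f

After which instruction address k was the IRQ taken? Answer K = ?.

K = 7

after  0: R0=0x77 R1=0x3b R2=0x34 R3=0xca R4=0x30 R5=0x5f  N=0 Z=0
after  1: R0=0x77 R1=0x3b R2=0x6b R3=0xca R4=0x30 R5=0x5f  N=0 Z=0
after  2: R0=0x77 R1=0x3b R2=0x4c R3=0xca R4=0x30 R5=0x5f  N=0 Z=0
after  3: R0=0x77 R1=0x3b R2=0x4c R3=0xfa R4=0x30 R5=0x5f  N=1 Z=0
after  4: R0=0x77 R1=0x3b R2=0x4c R3=0x28 R4=0x30 R5=0x5f  N=0 Z=0
after  5: R0=0x77 R1=0x3b R2=0x4c R3=0x28 R4=0x1c R5=0x5f  N=0 Z=0
after  6: R0=0x77 R1=0x3b R2=0xa5 R3=0x28 R4=0x1c R5=0x5f  N=1 Z=0
after  7: R0=0x77 R1=0x3b R2=0xa5 R3=0x28 R4=0x43 R5=0x5f  N=0 Z=0
-- IRQ taken; context saved, return-PC = 8 --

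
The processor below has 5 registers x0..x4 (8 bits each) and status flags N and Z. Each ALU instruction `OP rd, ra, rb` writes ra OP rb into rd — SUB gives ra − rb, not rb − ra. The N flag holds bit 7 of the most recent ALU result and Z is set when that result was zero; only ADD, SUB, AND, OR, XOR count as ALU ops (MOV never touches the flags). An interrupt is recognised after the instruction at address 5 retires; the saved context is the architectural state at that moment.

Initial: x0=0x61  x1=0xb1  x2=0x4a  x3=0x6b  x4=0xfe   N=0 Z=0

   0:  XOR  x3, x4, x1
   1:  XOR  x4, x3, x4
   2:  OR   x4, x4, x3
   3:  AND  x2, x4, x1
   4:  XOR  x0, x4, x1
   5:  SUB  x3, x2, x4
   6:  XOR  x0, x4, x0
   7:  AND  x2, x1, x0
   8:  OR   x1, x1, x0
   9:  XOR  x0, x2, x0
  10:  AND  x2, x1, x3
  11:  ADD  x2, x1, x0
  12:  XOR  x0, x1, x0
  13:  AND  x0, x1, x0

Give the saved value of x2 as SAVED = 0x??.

SAVED = 0xb1

after  0: x0=0x61 x1=0xb1 x2=0x4a x3=0x4f x4=0xfe  N=0 Z=0
after  1: x0=0x61 x1=0xb1 x2=0x4a x3=0x4f x4=0xb1  N=1 Z=0
after  2: x0=0x61 x1=0xb1 x2=0x4a x3=0x4f x4=0xff  N=1 Z=0
after  3: x0=0x61 x1=0xb1 x2=0xb1 x3=0x4f x4=0xff  N=1 Z=0
after  4: x0=0x4e x1=0xb1 x2=0xb1 x3=0x4f x4=0xff  N=0 Z=0
after  5: x0=0x4e x1=0xb1 x2=0xb1 x3=0xb2 x4=0xff  N=1 Z=0
-- IRQ taken; context saved, return-PC = 6 --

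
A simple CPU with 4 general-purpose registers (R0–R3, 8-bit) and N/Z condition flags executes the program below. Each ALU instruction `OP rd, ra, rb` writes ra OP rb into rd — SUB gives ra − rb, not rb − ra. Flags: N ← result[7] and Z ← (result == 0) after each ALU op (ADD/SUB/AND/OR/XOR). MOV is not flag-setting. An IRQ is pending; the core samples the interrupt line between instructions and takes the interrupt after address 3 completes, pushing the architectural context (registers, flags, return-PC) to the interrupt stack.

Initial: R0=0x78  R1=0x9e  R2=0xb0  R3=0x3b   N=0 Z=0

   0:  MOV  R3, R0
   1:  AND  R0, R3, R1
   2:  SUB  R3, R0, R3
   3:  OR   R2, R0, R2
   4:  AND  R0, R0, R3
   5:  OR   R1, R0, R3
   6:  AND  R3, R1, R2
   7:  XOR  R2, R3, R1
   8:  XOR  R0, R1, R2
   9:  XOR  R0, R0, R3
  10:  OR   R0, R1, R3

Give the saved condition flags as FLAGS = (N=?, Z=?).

FLAGS = (N=1, Z=0)

after  0: R0=0x78 R1=0x9e R2=0xb0 R3=0x78  N=0 Z=0
after  1: R0=0x18 R1=0x9e R2=0xb0 R3=0x78  N=0 Z=0
after  2: R0=0x18 R1=0x9e R2=0xb0 R3=0xa0  N=1 Z=0
after  3: R0=0x18 R1=0x9e R2=0xb8 R3=0xa0  N=1 Z=0
-- IRQ taken; context saved, return-PC = 4 --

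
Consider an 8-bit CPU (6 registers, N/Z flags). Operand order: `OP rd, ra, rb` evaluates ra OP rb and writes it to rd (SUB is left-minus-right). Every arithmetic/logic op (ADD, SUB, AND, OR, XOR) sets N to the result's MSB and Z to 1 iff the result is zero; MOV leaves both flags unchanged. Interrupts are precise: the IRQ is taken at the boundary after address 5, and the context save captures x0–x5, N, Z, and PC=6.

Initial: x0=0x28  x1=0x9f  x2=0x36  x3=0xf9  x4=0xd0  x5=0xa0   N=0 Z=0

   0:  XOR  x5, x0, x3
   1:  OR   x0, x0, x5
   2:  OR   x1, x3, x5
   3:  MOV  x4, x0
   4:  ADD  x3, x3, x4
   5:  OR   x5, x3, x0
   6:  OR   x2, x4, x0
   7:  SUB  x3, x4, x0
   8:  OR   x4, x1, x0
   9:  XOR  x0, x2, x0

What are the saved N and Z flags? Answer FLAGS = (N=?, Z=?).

after  0: x0=0x28 x1=0x9f x2=0x36 x3=0xf9 x4=0xd0 x5=0xd1  N=1 Z=0
after  1: x0=0xf9 x1=0x9f x2=0x36 x3=0xf9 x4=0xd0 x5=0xd1  N=1 Z=0
after  2: x0=0xf9 x1=0xf9 x2=0x36 x3=0xf9 x4=0xd0 x5=0xd1  N=1 Z=0
after  3: x0=0xf9 x1=0xf9 x2=0x36 x3=0xf9 x4=0xf9 x5=0xd1  N=1 Z=0
after  4: x0=0xf9 x1=0xf9 x2=0x36 x3=0xf2 x4=0xf9 x5=0xd1  N=1 Z=0
after  5: x0=0xf9 x1=0xf9 x2=0x36 x3=0xf2 x4=0xf9 x5=0xfb  N=1 Z=0
-- IRQ taken; context saved, return-PC = 6 --

FLAGS = (N=1, Z=0)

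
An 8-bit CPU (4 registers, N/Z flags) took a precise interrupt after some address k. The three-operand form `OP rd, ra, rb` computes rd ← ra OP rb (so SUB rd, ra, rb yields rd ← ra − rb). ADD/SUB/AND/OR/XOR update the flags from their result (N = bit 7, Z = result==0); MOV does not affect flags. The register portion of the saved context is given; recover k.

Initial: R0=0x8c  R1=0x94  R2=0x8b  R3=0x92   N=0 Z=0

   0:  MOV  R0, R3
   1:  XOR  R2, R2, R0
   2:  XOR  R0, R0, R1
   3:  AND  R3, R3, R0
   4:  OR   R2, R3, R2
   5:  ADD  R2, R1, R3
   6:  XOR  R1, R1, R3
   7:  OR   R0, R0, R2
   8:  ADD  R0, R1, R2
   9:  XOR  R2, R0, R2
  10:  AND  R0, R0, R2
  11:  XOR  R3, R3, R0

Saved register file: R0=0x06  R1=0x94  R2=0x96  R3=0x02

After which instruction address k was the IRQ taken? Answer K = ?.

after  0: R0=0x92 R1=0x94 R2=0x8b R3=0x92  N=0 Z=0
after  1: R0=0x92 R1=0x94 R2=0x19 R3=0x92  N=0 Z=0
after  2: R0=0x06 R1=0x94 R2=0x19 R3=0x92  N=0 Z=0
after  3: R0=0x06 R1=0x94 R2=0x19 R3=0x02  N=0 Z=0
after  4: R0=0x06 R1=0x94 R2=0x1b R3=0x02  N=0 Z=0
after  5: R0=0x06 R1=0x94 R2=0x96 R3=0x02  N=1 Z=0
-- IRQ taken; context saved, return-PC = 6 --

K = 5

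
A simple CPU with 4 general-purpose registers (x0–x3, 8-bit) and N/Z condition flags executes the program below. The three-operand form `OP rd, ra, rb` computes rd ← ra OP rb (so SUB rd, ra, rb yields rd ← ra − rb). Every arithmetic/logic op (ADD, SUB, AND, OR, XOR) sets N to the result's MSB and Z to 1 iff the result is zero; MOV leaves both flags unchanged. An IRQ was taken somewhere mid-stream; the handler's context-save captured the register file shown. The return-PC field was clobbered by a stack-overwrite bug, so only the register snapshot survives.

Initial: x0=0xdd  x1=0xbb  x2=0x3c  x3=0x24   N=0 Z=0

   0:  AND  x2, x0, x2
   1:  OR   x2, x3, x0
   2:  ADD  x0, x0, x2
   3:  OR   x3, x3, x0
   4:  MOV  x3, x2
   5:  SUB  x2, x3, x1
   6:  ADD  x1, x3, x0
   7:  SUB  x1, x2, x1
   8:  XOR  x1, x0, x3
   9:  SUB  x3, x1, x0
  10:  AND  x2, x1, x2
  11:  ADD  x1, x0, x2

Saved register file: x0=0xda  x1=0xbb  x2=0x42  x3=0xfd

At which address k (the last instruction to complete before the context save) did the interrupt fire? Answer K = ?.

K = 5

after  0: x0=0xdd x1=0xbb x2=0x1c x3=0x24  N=0 Z=0
after  1: x0=0xdd x1=0xbb x2=0xfd x3=0x24  N=1 Z=0
after  2: x0=0xda x1=0xbb x2=0xfd x3=0x24  N=1 Z=0
after  3: x0=0xda x1=0xbb x2=0xfd x3=0xfe  N=1 Z=0
after  4: x0=0xda x1=0xbb x2=0xfd x3=0xfd  N=1 Z=0
after  5: x0=0xda x1=0xbb x2=0x42 x3=0xfd  N=0 Z=0
-- IRQ taken; context saved, return-PC = 6 --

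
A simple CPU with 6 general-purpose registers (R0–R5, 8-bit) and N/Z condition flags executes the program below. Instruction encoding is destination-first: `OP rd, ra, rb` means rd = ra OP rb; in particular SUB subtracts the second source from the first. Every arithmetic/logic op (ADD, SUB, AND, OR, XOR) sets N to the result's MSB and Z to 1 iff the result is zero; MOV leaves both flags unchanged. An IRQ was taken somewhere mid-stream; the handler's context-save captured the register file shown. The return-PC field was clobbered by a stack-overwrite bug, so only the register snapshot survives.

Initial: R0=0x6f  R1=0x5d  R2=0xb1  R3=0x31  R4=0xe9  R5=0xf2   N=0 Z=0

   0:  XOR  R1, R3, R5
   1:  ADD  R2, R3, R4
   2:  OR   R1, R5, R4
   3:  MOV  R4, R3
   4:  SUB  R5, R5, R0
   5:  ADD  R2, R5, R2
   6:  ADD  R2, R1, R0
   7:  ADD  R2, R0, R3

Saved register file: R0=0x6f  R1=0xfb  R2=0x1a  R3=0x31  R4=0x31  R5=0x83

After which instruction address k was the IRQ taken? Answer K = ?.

after  0: R0=0x6f R1=0xc3 R2=0xb1 R3=0x31 R4=0xe9 R5=0xf2  N=1 Z=0
after  1: R0=0x6f R1=0xc3 R2=0x1a R3=0x31 R4=0xe9 R5=0xf2  N=0 Z=0
after  2: R0=0x6f R1=0xfb R2=0x1a R3=0x31 R4=0xe9 R5=0xf2  N=1 Z=0
after  3: R0=0x6f R1=0xfb R2=0x1a R3=0x31 R4=0x31 R5=0xf2  N=1 Z=0
after  4: R0=0x6f R1=0xfb R2=0x1a R3=0x31 R4=0x31 R5=0x83  N=1 Z=0
-- IRQ taken; context saved, return-PC = 5 --

K = 4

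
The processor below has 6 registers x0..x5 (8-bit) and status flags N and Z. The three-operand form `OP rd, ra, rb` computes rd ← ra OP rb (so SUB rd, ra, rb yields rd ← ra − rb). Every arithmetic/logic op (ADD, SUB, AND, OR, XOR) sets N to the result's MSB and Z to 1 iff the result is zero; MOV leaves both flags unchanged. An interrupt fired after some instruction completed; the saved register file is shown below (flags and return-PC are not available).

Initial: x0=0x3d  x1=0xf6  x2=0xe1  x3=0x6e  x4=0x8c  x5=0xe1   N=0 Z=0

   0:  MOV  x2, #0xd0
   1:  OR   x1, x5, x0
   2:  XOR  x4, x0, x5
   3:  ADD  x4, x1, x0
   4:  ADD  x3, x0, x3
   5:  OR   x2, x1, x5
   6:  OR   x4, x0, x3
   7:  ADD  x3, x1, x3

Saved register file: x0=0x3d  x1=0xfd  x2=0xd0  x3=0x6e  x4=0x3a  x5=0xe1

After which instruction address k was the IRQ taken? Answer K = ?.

K = 3

after  0: x0=0x3d x1=0xf6 x2=0xd0 x3=0x6e x4=0x8c x5=0xe1  N=0 Z=0
after  1: x0=0x3d x1=0xfd x2=0xd0 x3=0x6e x4=0x8c x5=0xe1  N=1 Z=0
after  2: x0=0x3d x1=0xfd x2=0xd0 x3=0x6e x4=0xdc x5=0xe1  N=1 Z=0
after  3: x0=0x3d x1=0xfd x2=0xd0 x3=0x6e x4=0x3a x5=0xe1  N=0 Z=0
-- IRQ taken; context saved, return-PC = 4 --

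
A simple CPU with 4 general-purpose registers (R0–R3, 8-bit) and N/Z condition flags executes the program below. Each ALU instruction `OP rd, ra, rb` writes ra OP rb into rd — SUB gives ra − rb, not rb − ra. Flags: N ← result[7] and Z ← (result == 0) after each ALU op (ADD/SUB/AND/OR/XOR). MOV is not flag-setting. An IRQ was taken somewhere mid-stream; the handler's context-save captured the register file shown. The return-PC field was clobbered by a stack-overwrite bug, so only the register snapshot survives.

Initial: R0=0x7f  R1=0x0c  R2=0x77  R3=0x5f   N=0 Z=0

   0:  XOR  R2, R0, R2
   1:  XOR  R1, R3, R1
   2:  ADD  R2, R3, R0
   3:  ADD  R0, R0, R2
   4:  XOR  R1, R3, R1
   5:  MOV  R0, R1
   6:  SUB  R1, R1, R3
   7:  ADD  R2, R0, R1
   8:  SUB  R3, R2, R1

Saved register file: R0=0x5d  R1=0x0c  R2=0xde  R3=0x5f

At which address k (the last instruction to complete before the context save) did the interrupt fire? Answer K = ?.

K = 4

after  0: R0=0x7f R1=0x0c R2=0x08 R3=0x5f  N=0 Z=0
after  1: R0=0x7f R1=0x53 R2=0x08 R3=0x5f  N=0 Z=0
after  2: R0=0x7f R1=0x53 R2=0xde R3=0x5f  N=1 Z=0
after  3: R0=0x5d R1=0x53 R2=0xde R3=0x5f  N=0 Z=0
after  4: R0=0x5d R1=0x0c R2=0xde R3=0x5f  N=0 Z=0
-- IRQ taken; context saved, return-PC = 5 --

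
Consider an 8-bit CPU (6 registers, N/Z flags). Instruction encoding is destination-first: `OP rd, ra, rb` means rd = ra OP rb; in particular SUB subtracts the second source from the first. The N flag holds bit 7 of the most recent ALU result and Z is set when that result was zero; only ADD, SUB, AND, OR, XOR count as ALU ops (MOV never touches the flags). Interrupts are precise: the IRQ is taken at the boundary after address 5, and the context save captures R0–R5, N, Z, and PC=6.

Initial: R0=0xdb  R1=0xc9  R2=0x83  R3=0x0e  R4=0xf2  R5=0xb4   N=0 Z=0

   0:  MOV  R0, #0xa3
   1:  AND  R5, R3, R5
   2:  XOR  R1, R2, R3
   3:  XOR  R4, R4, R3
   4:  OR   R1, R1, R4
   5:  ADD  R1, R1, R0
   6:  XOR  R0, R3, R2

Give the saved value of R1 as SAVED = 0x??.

SAVED = 0xa0

after  0: R0=0xa3 R1=0xc9 R2=0x83 R3=0x0e R4=0xf2 R5=0xb4  N=0 Z=0
after  1: R0=0xa3 R1=0xc9 R2=0x83 R3=0x0e R4=0xf2 R5=0x04  N=0 Z=0
after  2: R0=0xa3 R1=0x8d R2=0x83 R3=0x0e R4=0xf2 R5=0x04  N=1 Z=0
after  3: R0=0xa3 R1=0x8d R2=0x83 R3=0x0e R4=0xfc R5=0x04  N=1 Z=0
after  4: R0=0xa3 R1=0xfd R2=0x83 R3=0x0e R4=0xfc R5=0x04  N=1 Z=0
after  5: R0=0xa3 R1=0xa0 R2=0x83 R3=0x0e R4=0xfc R5=0x04  N=1 Z=0
-- IRQ taken; context saved, return-PC = 6 --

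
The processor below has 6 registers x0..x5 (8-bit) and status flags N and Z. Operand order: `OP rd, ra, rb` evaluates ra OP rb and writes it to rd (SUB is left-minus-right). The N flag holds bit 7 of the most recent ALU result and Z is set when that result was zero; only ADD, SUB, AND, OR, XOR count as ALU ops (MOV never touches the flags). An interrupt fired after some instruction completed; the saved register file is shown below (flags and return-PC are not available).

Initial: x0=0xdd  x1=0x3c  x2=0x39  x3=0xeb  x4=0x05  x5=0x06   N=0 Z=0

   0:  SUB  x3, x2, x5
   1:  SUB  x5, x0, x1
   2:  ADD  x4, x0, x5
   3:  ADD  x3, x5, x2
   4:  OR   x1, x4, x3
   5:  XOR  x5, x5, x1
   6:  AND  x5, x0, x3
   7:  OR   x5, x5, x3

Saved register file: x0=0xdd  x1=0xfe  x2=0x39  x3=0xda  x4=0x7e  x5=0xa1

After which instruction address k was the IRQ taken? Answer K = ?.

K = 4

after  0: x0=0xdd x1=0x3c x2=0x39 x3=0x33 x4=0x05 x5=0x06  N=0 Z=0
after  1: x0=0xdd x1=0x3c x2=0x39 x3=0x33 x4=0x05 x5=0xa1  N=1 Z=0
after  2: x0=0xdd x1=0x3c x2=0x39 x3=0x33 x4=0x7e x5=0xa1  N=0 Z=0
after  3: x0=0xdd x1=0x3c x2=0x39 x3=0xda x4=0x7e x5=0xa1  N=1 Z=0
after  4: x0=0xdd x1=0xfe x2=0x39 x3=0xda x4=0x7e x5=0xa1  N=1 Z=0
-- IRQ taken; context saved, return-PC = 5 --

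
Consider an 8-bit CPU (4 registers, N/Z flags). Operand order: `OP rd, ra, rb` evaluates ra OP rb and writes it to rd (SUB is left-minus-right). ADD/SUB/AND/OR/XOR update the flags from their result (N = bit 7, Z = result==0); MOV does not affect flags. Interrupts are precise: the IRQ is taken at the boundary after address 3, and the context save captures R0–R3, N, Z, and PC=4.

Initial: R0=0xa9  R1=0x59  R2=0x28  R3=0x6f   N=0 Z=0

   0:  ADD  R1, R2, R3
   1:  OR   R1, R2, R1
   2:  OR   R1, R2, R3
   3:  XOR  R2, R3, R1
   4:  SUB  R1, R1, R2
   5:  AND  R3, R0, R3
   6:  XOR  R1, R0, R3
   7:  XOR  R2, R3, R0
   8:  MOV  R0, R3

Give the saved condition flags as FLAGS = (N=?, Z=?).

after  0: R0=0xa9 R1=0x97 R2=0x28 R3=0x6f  N=1 Z=0
after  1: R0=0xa9 R1=0xbf R2=0x28 R3=0x6f  N=1 Z=0
after  2: R0=0xa9 R1=0x6f R2=0x28 R3=0x6f  N=0 Z=0
after  3: R0=0xa9 R1=0x6f R2=0x00 R3=0x6f  N=0 Z=1
-- IRQ taken; context saved, return-PC = 4 --

FLAGS = (N=0, Z=1)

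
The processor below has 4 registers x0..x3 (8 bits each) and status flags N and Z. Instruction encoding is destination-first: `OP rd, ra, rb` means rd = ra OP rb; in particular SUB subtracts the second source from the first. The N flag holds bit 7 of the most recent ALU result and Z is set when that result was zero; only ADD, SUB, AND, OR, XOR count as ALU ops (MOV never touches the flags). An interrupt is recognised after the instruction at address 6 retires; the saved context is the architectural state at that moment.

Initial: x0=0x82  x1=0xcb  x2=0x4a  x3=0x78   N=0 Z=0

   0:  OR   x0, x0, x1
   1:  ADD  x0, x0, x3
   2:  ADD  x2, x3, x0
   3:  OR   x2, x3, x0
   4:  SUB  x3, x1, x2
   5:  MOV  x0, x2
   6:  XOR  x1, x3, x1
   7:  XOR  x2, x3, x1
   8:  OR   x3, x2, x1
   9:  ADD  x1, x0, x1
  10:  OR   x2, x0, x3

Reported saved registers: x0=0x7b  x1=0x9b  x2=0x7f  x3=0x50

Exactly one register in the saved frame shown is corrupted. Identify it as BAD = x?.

after  0: x0=0xcb x1=0xcb x2=0x4a x3=0x78  N=1 Z=0
after  1: x0=0x43 x1=0xcb x2=0x4a x3=0x78  N=0 Z=0
after  2: x0=0x43 x1=0xcb x2=0xbb x3=0x78  N=1 Z=0
after  3: x0=0x43 x1=0xcb x2=0x7b x3=0x78  N=0 Z=0
after  4: x0=0x43 x1=0xcb x2=0x7b x3=0x50  N=0 Z=0
after  5: x0=0x7b x1=0xcb x2=0x7b x3=0x50  N=0 Z=0
after  6: x0=0x7b x1=0x9b x2=0x7b x3=0x50  N=1 Z=0
-- IRQ taken; context saved, return-PC = 7 --
mismatch: x2: reported 0x7f vs actual 0x7b

BAD = x2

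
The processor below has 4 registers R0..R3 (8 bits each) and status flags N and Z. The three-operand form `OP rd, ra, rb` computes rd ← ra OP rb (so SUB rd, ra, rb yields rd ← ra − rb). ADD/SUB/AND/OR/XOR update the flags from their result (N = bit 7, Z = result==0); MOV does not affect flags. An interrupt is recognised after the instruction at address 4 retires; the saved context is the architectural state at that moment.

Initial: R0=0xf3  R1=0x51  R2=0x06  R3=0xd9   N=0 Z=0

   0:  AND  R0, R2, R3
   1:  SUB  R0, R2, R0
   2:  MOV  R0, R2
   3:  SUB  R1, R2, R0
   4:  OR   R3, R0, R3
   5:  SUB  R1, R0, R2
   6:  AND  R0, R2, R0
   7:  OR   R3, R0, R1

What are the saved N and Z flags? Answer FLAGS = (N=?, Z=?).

after  0: R0=0x00 R1=0x51 R2=0x06 R3=0xd9  N=0 Z=1
after  1: R0=0x06 R1=0x51 R2=0x06 R3=0xd9  N=0 Z=0
after  2: R0=0x06 R1=0x51 R2=0x06 R3=0xd9  N=0 Z=0
after  3: R0=0x06 R1=0x00 R2=0x06 R3=0xd9  N=0 Z=1
after  4: R0=0x06 R1=0x00 R2=0x06 R3=0xdf  N=1 Z=0
-- IRQ taken; context saved, return-PC = 5 --

FLAGS = (N=1, Z=0)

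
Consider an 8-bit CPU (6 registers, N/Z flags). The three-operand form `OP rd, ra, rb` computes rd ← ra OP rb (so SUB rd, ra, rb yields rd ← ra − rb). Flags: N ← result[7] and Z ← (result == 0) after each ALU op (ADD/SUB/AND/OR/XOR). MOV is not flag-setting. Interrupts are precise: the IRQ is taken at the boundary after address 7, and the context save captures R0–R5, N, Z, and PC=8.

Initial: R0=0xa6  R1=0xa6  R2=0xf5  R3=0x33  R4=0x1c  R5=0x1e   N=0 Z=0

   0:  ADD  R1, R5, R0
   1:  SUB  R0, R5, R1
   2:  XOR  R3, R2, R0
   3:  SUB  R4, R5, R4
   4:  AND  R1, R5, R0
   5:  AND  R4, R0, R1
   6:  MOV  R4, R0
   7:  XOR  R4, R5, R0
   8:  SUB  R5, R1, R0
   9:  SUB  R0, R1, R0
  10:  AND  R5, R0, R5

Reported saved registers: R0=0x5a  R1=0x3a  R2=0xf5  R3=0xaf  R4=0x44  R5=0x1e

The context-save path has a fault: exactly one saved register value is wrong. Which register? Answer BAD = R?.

BAD = R1

after  0: R0=0xa6 R1=0xc4 R2=0xf5 R3=0x33 R4=0x1c R5=0x1e  N=1 Z=0
after  1: R0=0x5a R1=0xc4 R2=0xf5 R3=0x33 R4=0x1c R5=0x1e  N=0 Z=0
after  2: R0=0x5a R1=0xc4 R2=0xf5 R3=0xaf R4=0x1c R5=0x1e  N=1 Z=0
after  3: R0=0x5a R1=0xc4 R2=0xf5 R3=0xaf R4=0x02 R5=0x1e  N=0 Z=0
after  4: R0=0x5a R1=0x1a R2=0xf5 R3=0xaf R4=0x02 R5=0x1e  N=0 Z=0
after  5: R0=0x5a R1=0x1a R2=0xf5 R3=0xaf R4=0x1a R5=0x1e  N=0 Z=0
after  6: R0=0x5a R1=0x1a R2=0xf5 R3=0xaf R4=0x5a R5=0x1e  N=0 Z=0
after  7: R0=0x5a R1=0x1a R2=0xf5 R3=0xaf R4=0x44 R5=0x1e  N=0 Z=0
-- IRQ taken; context saved, return-PC = 8 --
mismatch: R1: reported 0x3a vs actual 0x1a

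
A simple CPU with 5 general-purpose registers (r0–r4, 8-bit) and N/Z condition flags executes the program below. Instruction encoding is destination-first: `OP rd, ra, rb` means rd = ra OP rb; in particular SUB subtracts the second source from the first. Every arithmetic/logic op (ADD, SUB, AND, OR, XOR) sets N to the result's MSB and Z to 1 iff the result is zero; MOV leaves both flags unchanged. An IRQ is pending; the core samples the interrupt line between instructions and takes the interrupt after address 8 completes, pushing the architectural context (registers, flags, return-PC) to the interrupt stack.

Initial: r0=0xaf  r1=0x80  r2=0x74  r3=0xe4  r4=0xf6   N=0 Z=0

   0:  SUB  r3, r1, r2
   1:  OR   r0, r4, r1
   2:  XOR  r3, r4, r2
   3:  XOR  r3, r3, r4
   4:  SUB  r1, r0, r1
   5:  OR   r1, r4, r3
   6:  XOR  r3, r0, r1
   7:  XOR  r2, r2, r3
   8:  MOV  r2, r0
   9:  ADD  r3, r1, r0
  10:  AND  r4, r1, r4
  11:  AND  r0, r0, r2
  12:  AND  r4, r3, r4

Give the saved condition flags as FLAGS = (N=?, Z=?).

after  0: r0=0xaf r1=0x80 r2=0x74 r3=0x0c r4=0xf6  N=0 Z=0
after  1: r0=0xf6 r1=0x80 r2=0x74 r3=0x0c r4=0xf6  N=1 Z=0
after  2: r0=0xf6 r1=0x80 r2=0x74 r3=0x82 r4=0xf6  N=1 Z=0
after  3: r0=0xf6 r1=0x80 r2=0x74 r3=0x74 r4=0xf6  N=0 Z=0
after  4: r0=0xf6 r1=0x76 r2=0x74 r3=0x74 r4=0xf6  N=0 Z=0
after  5: r0=0xf6 r1=0xf6 r2=0x74 r3=0x74 r4=0xf6  N=1 Z=0
after  6: r0=0xf6 r1=0xf6 r2=0x74 r3=0x00 r4=0xf6  N=0 Z=1
after  7: r0=0xf6 r1=0xf6 r2=0x74 r3=0x00 r4=0xf6  N=0 Z=0
after  8: r0=0xf6 r1=0xf6 r2=0xf6 r3=0x00 r4=0xf6  N=0 Z=0
-- IRQ taken; context saved, return-PC = 9 --

FLAGS = (N=0, Z=0)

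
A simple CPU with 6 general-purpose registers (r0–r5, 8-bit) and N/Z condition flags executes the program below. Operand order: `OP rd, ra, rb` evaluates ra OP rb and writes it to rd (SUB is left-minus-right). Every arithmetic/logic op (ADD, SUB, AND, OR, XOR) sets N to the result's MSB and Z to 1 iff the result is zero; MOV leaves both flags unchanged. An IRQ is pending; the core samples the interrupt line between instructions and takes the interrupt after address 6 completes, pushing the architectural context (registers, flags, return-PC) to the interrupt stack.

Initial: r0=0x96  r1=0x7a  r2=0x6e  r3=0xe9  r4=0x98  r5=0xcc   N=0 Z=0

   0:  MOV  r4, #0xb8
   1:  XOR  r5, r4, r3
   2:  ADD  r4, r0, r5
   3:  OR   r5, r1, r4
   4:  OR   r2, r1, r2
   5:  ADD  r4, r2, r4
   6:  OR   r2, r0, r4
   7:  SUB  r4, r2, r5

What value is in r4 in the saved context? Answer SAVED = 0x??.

after  0: r0=0x96 r1=0x7a r2=0x6e r3=0xe9 r4=0xb8 r5=0xcc  N=0 Z=0
after  1: r0=0x96 r1=0x7a r2=0x6e r3=0xe9 r4=0xb8 r5=0x51  N=0 Z=0
after  2: r0=0x96 r1=0x7a r2=0x6e r3=0xe9 r4=0xe7 r5=0x51  N=1 Z=0
after  3: r0=0x96 r1=0x7a r2=0x6e r3=0xe9 r4=0xe7 r5=0xff  N=1 Z=0
after  4: r0=0x96 r1=0x7a r2=0x7e r3=0xe9 r4=0xe7 r5=0xff  N=0 Z=0
after  5: r0=0x96 r1=0x7a r2=0x7e r3=0xe9 r4=0x65 r5=0xff  N=0 Z=0
after  6: r0=0x96 r1=0x7a r2=0xf7 r3=0xe9 r4=0x65 r5=0xff  N=1 Z=0
-- IRQ taken; context saved, return-PC = 7 --

SAVED = 0x65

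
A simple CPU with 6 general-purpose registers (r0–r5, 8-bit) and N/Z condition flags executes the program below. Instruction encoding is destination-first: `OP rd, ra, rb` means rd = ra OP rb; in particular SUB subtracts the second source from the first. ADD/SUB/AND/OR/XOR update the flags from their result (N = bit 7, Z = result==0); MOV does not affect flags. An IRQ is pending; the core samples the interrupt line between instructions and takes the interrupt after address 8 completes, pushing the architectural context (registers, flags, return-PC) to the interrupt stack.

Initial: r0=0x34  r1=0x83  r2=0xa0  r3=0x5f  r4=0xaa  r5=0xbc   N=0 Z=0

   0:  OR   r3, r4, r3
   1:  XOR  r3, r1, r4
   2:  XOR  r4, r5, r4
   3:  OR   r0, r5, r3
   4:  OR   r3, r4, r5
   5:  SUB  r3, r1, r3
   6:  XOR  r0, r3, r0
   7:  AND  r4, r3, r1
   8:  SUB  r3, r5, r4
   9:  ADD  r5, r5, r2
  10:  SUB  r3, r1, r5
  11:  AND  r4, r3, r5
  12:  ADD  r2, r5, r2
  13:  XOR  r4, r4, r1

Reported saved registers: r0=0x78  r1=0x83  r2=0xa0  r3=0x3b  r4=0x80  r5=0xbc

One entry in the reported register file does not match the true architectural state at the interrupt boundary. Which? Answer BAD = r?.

after  0: r0=0x34 r1=0x83 r2=0xa0 r3=0xff r4=0xaa r5=0xbc  N=1 Z=0
after  1: r0=0x34 r1=0x83 r2=0xa0 r3=0x29 r4=0xaa r5=0xbc  N=0 Z=0
after  2: r0=0x34 r1=0x83 r2=0xa0 r3=0x29 r4=0x16 r5=0xbc  N=0 Z=0
after  3: r0=0xbd r1=0x83 r2=0xa0 r3=0x29 r4=0x16 r5=0xbc  N=1 Z=0
after  4: r0=0xbd r1=0x83 r2=0xa0 r3=0xbe r4=0x16 r5=0xbc  N=1 Z=0
after  5: r0=0xbd r1=0x83 r2=0xa0 r3=0xc5 r4=0x16 r5=0xbc  N=1 Z=0
after  6: r0=0x78 r1=0x83 r2=0xa0 r3=0xc5 r4=0x16 r5=0xbc  N=0 Z=0
after  7: r0=0x78 r1=0x83 r2=0xa0 r3=0xc5 r4=0x81 r5=0xbc  N=1 Z=0
after  8: r0=0x78 r1=0x83 r2=0xa0 r3=0x3b r4=0x81 r5=0xbc  N=0 Z=0
-- IRQ taken; context saved, return-PC = 9 --
mismatch: r4: reported 0x80 vs actual 0x81

BAD = r4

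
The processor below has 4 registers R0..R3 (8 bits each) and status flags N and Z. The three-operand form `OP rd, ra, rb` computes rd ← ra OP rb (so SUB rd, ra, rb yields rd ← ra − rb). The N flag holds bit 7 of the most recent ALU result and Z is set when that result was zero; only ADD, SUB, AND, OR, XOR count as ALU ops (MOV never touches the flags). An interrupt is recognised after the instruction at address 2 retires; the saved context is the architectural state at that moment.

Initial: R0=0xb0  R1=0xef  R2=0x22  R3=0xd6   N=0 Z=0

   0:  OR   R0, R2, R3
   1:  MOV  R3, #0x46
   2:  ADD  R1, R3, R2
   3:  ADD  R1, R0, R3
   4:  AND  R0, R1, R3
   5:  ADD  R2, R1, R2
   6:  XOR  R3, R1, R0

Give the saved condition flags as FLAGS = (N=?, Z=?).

FLAGS = (N=0, Z=0)

after  0: R0=0xf6 R1=0xef R2=0x22 R3=0xd6  N=1 Z=0
after  1: R0=0xf6 R1=0xef R2=0x22 R3=0x46  N=1 Z=0
after  2: R0=0xf6 R1=0x68 R2=0x22 R3=0x46  N=0 Z=0
-- IRQ taken; context saved, return-PC = 3 --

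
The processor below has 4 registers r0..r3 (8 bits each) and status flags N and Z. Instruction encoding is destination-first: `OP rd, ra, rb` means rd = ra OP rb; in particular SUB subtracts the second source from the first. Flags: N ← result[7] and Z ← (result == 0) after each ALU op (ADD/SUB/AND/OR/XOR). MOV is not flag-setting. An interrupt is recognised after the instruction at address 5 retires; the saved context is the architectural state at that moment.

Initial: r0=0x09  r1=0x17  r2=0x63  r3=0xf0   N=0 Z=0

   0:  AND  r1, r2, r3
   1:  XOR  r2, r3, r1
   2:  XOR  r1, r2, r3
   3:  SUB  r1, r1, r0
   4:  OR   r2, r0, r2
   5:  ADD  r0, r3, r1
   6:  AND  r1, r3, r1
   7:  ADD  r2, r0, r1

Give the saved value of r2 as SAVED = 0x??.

after  0: r0=0x09 r1=0x60 r2=0x63 r3=0xf0  N=0 Z=0
after  1: r0=0x09 r1=0x60 r2=0x90 r3=0xf0  N=1 Z=0
after  2: r0=0x09 r1=0x60 r2=0x90 r3=0xf0  N=0 Z=0
after  3: r0=0x09 r1=0x57 r2=0x90 r3=0xf0  N=0 Z=0
after  4: r0=0x09 r1=0x57 r2=0x99 r3=0xf0  N=1 Z=0
after  5: r0=0x47 r1=0x57 r2=0x99 r3=0xf0  N=0 Z=0
-- IRQ taken; context saved, return-PC = 6 --

SAVED = 0x99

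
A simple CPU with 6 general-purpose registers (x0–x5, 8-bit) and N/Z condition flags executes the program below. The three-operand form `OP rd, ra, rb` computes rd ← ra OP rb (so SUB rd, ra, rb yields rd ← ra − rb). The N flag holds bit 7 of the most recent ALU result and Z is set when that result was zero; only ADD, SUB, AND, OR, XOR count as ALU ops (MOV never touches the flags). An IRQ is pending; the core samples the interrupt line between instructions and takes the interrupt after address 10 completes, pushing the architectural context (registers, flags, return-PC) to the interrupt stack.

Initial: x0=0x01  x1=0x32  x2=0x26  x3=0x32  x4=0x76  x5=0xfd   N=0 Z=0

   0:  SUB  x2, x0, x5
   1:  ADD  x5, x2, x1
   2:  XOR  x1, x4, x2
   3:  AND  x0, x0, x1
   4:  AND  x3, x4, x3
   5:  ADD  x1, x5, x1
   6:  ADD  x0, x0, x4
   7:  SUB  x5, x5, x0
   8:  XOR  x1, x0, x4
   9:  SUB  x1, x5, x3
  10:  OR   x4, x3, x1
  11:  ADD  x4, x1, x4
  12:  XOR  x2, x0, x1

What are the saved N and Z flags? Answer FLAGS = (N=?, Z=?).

FLAGS = (N=1, Z=0)

after  0: x0=0x01 x1=0x32 x2=0x04 x3=0x32 x4=0x76 x5=0xfd  N=0 Z=0
after  1: x0=0x01 x1=0x32 x2=0x04 x3=0x32 x4=0x76 x5=0x36  N=0 Z=0
after  2: x0=0x01 x1=0x72 x2=0x04 x3=0x32 x4=0x76 x5=0x36  N=0 Z=0
after  3: x0=0x00 x1=0x72 x2=0x04 x3=0x32 x4=0x76 x5=0x36  N=0 Z=1
after  4: x0=0x00 x1=0x72 x2=0x04 x3=0x32 x4=0x76 x5=0x36  N=0 Z=0
after  5: x0=0x00 x1=0xa8 x2=0x04 x3=0x32 x4=0x76 x5=0x36  N=1 Z=0
after  6: x0=0x76 x1=0xa8 x2=0x04 x3=0x32 x4=0x76 x5=0x36  N=0 Z=0
after  7: x0=0x76 x1=0xa8 x2=0x04 x3=0x32 x4=0x76 x5=0xc0  N=1 Z=0
after  8: x0=0x76 x1=0x00 x2=0x04 x3=0x32 x4=0x76 x5=0xc0  N=0 Z=1
after  9: x0=0x76 x1=0x8e x2=0x04 x3=0x32 x4=0x76 x5=0xc0  N=1 Z=0
after 10: x0=0x76 x1=0x8e x2=0x04 x3=0x32 x4=0xbe x5=0xc0  N=1 Z=0
-- IRQ taken; context saved, return-PC = 11 --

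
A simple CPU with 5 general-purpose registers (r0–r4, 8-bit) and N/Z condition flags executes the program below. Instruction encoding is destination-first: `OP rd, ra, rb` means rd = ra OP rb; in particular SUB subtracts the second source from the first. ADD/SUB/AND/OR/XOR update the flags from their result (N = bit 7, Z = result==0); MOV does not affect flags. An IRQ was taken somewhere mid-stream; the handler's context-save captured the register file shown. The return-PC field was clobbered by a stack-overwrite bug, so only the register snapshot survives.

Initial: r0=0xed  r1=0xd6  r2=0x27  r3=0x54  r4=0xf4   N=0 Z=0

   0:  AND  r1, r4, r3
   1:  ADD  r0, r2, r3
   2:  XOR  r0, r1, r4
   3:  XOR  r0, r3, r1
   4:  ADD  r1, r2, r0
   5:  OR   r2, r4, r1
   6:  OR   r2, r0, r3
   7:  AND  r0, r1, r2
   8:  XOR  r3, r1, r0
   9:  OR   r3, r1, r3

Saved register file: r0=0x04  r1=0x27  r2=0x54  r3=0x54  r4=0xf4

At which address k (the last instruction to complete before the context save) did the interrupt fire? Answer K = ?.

after  0: r0=0xed r1=0x54 r2=0x27 r3=0x54 r4=0xf4  N=0 Z=0
after  1: r0=0x7b r1=0x54 r2=0x27 r3=0x54 r4=0xf4  N=0 Z=0
after  2: r0=0xa0 r1=0x54 r2=0x27 r3=0x54 r4=0xf4  N=1 Z=0
after  3: r0=0x00 r1=0x54 r2=0x27 r3=0x54 r4=0xf4  N=0 Z=1
after  4: r0=0x00 r1=0x27 r2=0x27 r3=0x54 r4=0xf4  N=0 Z=0
after  5: r0=0x00 r1=0x27 r2=0xf7 r3=0x54 r4=0xf4  N=1 Z=0
after  6: r0=0x00 r1=0x27 r2=0x54 r3=0x54 r4=0xf4  N=0 Z=0
after  7: r0=0x04 r1=0x27 r2=0x54 r3=0x54 r4=0xf4  N=0 Z=0
-- IRQ taken; context saved, return-PC = 8 --

K = 7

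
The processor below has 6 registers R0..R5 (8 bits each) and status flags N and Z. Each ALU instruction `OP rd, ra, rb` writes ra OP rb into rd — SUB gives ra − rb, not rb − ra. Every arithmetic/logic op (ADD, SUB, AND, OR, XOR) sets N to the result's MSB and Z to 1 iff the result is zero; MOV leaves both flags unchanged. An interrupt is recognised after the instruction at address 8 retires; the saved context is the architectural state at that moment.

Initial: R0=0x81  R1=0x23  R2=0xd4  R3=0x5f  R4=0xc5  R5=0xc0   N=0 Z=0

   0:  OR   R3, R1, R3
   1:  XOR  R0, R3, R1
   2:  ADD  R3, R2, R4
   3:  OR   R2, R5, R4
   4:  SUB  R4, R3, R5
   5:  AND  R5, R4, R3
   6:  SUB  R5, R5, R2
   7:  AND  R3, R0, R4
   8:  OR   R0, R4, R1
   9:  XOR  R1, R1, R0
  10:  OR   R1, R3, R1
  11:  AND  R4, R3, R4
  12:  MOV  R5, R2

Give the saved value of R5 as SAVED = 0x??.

after  0: R0=0x81 R1=0x23 R2=0xd4 R3=0x7f R4=0xc5 R5=0xc0  N=0 Z=0
after  1: R0=0x5c R1=0x23 R2=0xd4 R3=0x7f R4=0xc5 R5=0xc0  N=0 Z=0
after  2: R0=0x5c R1=0x23 R2=0xd4 R3=0x99 R4=0xc5 R5=0xc0  N=1 Z=0
after  3: R0=0x5c R1=0x23 R2=0xc5 R3=0x99 R4=0xc5 R5=0xc0  N=1 Z=0
after  4: R0=0x5c R1=0x23 R2=0xc5 R3=0x99 R4=0xd9 R5=0xc0  N=1 Z=0
after  5: R0=0x5c R1=0x23 R2=0xc5 R3=0x99 R4=0xd9 R5=0x99  N=1 Z=0
after  6: R0=0x5c R1=0x23 R2=0xc5 R3=0x99 R4=0xd9 R5=0xd4  N=1 Z=0
after  7: R0=0x5c R1=0x23 R2=0xc5 R3=0x58 R4=0xd9 R5=0xd4  N=0 Z=0
after  8: R0=0xfb R1=0x23 R2=0xc5 R3=0x58 R4=0xd9 R5=0xd4  N=1 Z=0
-- IRQ taken; context saved, return-PC = 9 --

SAVED = 0xd4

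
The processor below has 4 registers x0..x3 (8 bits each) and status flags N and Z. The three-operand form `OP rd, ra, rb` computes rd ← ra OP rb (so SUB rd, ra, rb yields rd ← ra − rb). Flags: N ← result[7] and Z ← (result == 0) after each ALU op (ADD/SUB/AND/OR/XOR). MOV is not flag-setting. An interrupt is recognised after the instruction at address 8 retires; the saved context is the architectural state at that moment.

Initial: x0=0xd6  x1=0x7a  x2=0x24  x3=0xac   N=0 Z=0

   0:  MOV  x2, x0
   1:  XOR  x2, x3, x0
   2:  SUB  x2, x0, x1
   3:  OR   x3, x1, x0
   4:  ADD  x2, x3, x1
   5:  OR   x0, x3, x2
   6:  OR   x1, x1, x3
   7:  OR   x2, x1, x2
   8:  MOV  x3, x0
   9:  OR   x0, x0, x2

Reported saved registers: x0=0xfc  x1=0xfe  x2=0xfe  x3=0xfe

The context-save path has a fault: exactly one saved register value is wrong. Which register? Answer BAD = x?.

after  0: x0=0xd6 x1=0x7a x2=0xd6 x3=0xac  N=0 Z=0
after  1: x0=0xd6 x1=0x7a x2=0x7a x3=0xac  N=0 Z=0
after  2: x0=0xd6 x1=0x7a x2=0x5c x3=0xac  N=0 Z=0
after  3: x0=0xd6 x1=0x7a x2=0x5c x3=0xfe  N=1 Z=0
after  4: x0=0xd6 x1=0x7a x2=0x78 x3=0xfe  N=0 Z=0
after  5: x0=0xfe x1=0x7a x2=0x78 x3=0xfe  N=1 Z=0
after  6: x0=0xfe x1=0xfe x2=0x78 x3=0xfe  N=1 Z=0
after  7: x0=0xfe x1=0xfe x2=0xfe x3=0xfe  N=1 Z=0
after  8: x0=0xfe x1=0xfe x2=0xfe x3=0xfe  N=1 Z=0
-- IRQ taken; context saved, return-PC = 9 --
mismatch: x0: reported 0xfc vs actual 0xfe

BAD = x0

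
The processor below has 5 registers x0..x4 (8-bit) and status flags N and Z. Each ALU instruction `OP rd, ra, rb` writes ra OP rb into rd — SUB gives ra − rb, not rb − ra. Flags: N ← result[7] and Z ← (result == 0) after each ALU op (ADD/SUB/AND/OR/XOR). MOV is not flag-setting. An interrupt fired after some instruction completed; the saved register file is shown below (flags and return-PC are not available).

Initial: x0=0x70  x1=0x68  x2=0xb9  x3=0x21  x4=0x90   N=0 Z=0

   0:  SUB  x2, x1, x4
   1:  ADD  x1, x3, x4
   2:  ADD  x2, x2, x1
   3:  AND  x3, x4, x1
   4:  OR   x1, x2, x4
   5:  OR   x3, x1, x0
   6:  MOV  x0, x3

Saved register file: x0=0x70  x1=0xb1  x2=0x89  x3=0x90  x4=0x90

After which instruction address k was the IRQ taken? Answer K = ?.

after  0: x0=0x70 x1=0x68 x2=0xd8 x3=0x21 x4=0x90  N=1 Z=0
after  1: x0=0x70 x1=0xb1 x2=0xd8 x3=0x21 x4=0x90  N=1 Z=0
after  2: x0=0x70 x1=0xb1 x2=0x89 x3=0x21 x4=0x90  N=1 Z=0
after  3: x0=0x70 x1=0xb1 x2=0x89 x3=0x90 x4=0x90  N=1 Z=0
-- IRQ taken; context saved, return-PC = 4 --

K = 3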